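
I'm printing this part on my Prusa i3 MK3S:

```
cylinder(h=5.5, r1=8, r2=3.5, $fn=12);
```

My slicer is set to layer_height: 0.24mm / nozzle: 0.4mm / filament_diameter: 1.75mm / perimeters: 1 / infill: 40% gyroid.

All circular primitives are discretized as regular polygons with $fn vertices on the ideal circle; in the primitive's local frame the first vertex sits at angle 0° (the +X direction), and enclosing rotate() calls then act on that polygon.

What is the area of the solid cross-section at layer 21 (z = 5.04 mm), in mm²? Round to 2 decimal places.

45.08 mm²

At z = 5.04 mm: the cone: at t=0.916 of its height the radius interpolates to r₁+(r₂−r₁)t = 3.876, giving a regular 12-gon of that circumradius (area = (12/2)·3.876²·sin(360°/12) = 45.08 mm²). Overall, the cross-section is a single solid region. Net area = 45.08 mm².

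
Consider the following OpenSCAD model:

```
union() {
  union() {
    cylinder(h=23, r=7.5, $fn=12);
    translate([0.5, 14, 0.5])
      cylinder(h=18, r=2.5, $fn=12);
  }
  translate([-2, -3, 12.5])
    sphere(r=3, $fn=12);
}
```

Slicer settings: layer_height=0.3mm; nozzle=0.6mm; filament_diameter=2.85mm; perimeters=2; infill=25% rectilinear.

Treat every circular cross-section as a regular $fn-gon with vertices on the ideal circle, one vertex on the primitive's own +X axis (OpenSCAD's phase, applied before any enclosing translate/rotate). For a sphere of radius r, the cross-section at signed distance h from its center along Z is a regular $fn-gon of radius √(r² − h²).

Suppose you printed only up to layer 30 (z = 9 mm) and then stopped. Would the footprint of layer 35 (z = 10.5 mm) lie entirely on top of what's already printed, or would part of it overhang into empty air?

entirely on top

Compare the two slices. At z = 9: the cylinder: section is a regular 12-gon, circumradius r=7.5 (area = (12/2)·7.500²·sin(360°/12) = 168.75 mm²); the cylinder at (0.5, 14): section is a regular 12-gon, circumradius r=2.5 (area = (12/2)·2.500²·sin(360°/12) = 18.75 mm²); Combining (union): the 2 present regions are separate (no shared area or edge), so areas and boundary lengths simply add and each stays a separate island — area = 187.50 mm²; the sphere at (-2, -3) is absent (|z−center|=3.500 > r=3); Combining (union): only the result so far is present, so the union is just that shape — area = 187.50 mm². At z = 10.5: the cylinder: section is a regular 12-gon, circumradius r=7.5 (area = (12/2)·7.500²·sin(360°/12) = 168.75 mm²); the r=2.5 cylinder at (0.5, 14) gives a regular 12-gon of circumradius 2.5 (constant along its height) (area = (12/2)·2.500²·sin(360°/12) = 18.75 mm²); Merging all regions: the 2 present regions are separate (no shared area or edge), so areas and boundary lengths simply add and each stays a separate island — area = 187.50 mm²; the r=3 sphere at (-2, -3) slices to a regular 12-gon of circumradius 2.236 (√(r²−h²) with h=2 from center) (area = (12/2)·2.236²·sin(360°/12) = 15.00 mm²); Taking the union: the r=3 sphere at (-2, -3) lies entirely inside the result so far, so the union is just the result so far — area = 187.50 mm². Checking containment: the cross-section at z = 10.5 is a subset of the cross-section at z = 9.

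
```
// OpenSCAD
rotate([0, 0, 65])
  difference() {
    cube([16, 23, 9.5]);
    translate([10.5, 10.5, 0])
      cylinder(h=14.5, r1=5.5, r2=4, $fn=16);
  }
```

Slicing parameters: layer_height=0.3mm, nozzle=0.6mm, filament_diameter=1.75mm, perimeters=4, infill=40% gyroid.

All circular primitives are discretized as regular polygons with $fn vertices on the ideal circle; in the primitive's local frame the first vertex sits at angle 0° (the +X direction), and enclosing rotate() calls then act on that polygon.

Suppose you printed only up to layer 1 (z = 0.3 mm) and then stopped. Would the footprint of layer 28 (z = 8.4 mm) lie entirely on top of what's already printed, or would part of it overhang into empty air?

part overhangs

Compare the two slices. At z = 0.3: the cube (footprint 16×23) is included at this height (area 368.00 mm²); the cone at (10.5, 10.5) contributes a regular 16-gon of circumradius 5.469 (interpolated between r1=5.5 and r2=4 at t=0.021) (area = (16/2)·5.469²·sin(360°/16) = 91.57 mm²); Subtracting the remaining from the first: starting from the 16×23 cube (368.00 mm²), the cone at (10.5, 10.5) lies wholly inside it (removes its full 91.57 mm² and its 34.14 mm outline becomes a hole wall) — area = 276.43 mm²; (whole slice rotated 65° about Z — lengths, areas and connectivity unchanged). At z = 8.4: the cube is present — its section is the full 16×23 rectangle (area 368.00 mm²); the cone at (10.5, 10.5) (r1=5.5→r2=4) has section circumradius 4.631 here — a regular 16-gon (area = (16/2)·4.631²·sin(360°/16) = 65.66 mm²); After the difference (first − rest): starting from the 16×23 cube (368.00 mm²), the cone at (10.5, 10.5) lies wholly inside it (removes its full 65.66 mm² and its 28.91 mm outline becomes a hole wall) — area = 302.34 mm²; (rotated 65° about Z; rotation is an isometry so areas/perimeters/island counts are preserved). Checking containment: at z = 8.4 the cross-section extends beyond the z = 0.3 cross-section by about 25.91 mm².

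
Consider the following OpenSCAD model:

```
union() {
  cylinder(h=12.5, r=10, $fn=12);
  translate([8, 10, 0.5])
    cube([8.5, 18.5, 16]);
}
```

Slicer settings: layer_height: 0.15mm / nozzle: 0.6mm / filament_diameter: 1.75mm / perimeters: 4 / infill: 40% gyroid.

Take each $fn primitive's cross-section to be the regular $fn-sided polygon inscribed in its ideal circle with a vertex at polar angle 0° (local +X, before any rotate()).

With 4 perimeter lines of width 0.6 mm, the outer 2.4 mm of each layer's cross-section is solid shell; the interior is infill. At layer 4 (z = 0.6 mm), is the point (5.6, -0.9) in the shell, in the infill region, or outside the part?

At z = 0.6 mm: the r=10 cylinder contributes a regular 12-gon of circumradius 10; the 8.5×18.5 cube at (8, 10) contributes its full rectangle; Merging all regions: the 2 present regions are separate (no shared area or edge), so areas and boundary lengths simply add and each stays a separate island — 2 connected regions. Overall, the cross-section has 2 separate islands. The nearest boundary edge runs (10.00, 0.00)→(8.66, -5.00); distance from the point to it = 4.02 mm. (Shell/infill is judged within the island containing the point — the largest one.) The point is inside the cross-section and 4.02 mm from the nearest boundary — more than the 2.4 mm shell width (4 × 0.6), so it's in the infill interior.

infill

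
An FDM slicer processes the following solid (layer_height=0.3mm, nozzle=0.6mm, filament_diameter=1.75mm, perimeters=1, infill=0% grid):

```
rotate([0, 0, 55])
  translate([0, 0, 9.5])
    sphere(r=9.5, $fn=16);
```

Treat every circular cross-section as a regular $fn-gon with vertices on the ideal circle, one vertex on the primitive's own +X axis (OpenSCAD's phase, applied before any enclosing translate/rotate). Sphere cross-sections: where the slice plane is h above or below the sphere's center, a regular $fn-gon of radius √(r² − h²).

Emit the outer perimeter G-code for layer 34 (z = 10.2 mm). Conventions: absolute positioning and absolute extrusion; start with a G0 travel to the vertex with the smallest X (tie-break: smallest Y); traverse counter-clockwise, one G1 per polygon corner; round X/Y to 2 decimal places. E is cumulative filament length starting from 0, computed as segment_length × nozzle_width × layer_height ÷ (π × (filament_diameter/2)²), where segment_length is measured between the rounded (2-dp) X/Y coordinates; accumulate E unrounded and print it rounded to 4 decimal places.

G0 X-9.33 Y-1.65 Z10.20
G1 X-7.99 Y-5.09 E0.2763
G1 X-5.43 Y-7.76 E0.5531
G1 X-2.05 Y-9.25 E0.8295
G1 X1.65 Y-9.33 E1.1065
G1 X5.09 Y-7.99 E1.3828
G1 X7.76 Y-5.43 E1.6596
G1 X9.25 Y-2.05 E1.9360
G1 X9.33 Y1.65 E2.2130
G1 X7.99 Y5.09 E2.4892
G1 X5.43 Y7.76 E2.7660
G1 X2.05 Y9.25 E3.0425
G1 X-1.65 Y9.33 E3.3194
G1 X-5.09 Y7.99 E3.5957
G1 X-7.76 Y5.43 E3.8725
G1 X-9.25 Y2.05 E4.1489
G1 X-9.33 Y-1.65 E4.4259

At z = 10.2 mm: the sphere: section is a regular 16-gon, circumradius = √(r²−h²) = √(9.5²−0.7²) = 9.474; (whole slice rotated 55° about Z — lengths, areas and connectivity unchanged). The outline is a single polygon with 16 vertices. Extrusion per mm of travel: 0.6 × 0.3 / (π × 0.875²) = 0.074835. Accumulating E over each segment gives final E = 4.4259.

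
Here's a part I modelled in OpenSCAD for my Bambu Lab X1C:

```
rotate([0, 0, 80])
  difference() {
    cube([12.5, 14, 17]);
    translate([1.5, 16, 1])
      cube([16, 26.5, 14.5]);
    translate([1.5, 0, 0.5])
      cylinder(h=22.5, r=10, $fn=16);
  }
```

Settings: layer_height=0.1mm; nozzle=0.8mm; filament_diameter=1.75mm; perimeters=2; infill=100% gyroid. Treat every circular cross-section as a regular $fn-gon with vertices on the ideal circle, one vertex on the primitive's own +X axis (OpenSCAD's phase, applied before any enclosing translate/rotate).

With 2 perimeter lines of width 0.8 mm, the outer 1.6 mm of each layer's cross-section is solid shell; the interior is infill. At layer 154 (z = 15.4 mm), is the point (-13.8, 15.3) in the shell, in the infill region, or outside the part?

At z = 15.4 mm: the 12.5×14 cube contributes its full rectangle; the cube at (1.5, 16) (footprint 16×26.5) is included at this height; the r=10 cylinder at (1.5, 0) gives a regular 16-gon of circumradius 10 (constant along its height); After the difference (first − rest): starting from the 12.5×14 cube, the 16×26.5 cube at (1.5, 16) misses the remaining region (no effect); the r=10 cylinder at (1.5, 0) partially overlaps it — only the 91.31 mm² overlap (of its 306.15 mm²) is removed, clipping the outline — 1 connected region; (rotated 80° about Z; rotation is an isometry so areas/perimeters/island counts are preserved). Overall, the cross-section is a single solid region. Undo the 80° rotation: the query point maps to (12.671, 16.247) in the un-rotated model frame. The nearest boundary edge runs (0.00, 14.00)→(12.50, 14.00); distance from the point to it = 2.25 mm. The point is not inside any of the regions above, so it lies outside the cross-section (2.25 mm from the nearest boundary).

outside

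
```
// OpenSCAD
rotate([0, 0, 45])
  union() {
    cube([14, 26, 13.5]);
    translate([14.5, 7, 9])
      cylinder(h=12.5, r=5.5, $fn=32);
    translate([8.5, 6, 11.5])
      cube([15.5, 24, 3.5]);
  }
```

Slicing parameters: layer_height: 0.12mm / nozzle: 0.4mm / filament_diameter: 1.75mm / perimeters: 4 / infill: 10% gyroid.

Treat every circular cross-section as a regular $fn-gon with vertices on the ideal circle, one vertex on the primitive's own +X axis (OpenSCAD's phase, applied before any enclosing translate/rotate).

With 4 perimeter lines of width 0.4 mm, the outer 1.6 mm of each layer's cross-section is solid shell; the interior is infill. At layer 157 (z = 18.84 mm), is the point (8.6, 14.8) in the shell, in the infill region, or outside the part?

At z = 18.84 mm: the cube is absent (z outside [0, 13.5]); the r=5.5 cylinder at (14.5, 7) contributes a regular 32-gon of circumradius 5.5; the cube at (8.5, 6) is absent (z outside [11.5, 15]); Taking the union: only the r=5.5 cylinder at (14.5, 7) is present, so the union is just that shape — 1 connected region; (rotated 45° about Z; rotation is an isometry so areas/perimeters/island counts are preserved). Overall, the cross-section is a single solid region. Undo the 45° rotation: the query point maps to (16.546, 4.384) in the un-rotated model frame. The nearest boundary edge runs (17.56, 2.43)→(18.39, 3.11); distance from the point to it = 2.15 mm. The point is inside the cross-section and 2.15 mm from the nearest boundary — more than the 1.6 mm shell width (4 × 0.4), so it's in the infill interior.

infill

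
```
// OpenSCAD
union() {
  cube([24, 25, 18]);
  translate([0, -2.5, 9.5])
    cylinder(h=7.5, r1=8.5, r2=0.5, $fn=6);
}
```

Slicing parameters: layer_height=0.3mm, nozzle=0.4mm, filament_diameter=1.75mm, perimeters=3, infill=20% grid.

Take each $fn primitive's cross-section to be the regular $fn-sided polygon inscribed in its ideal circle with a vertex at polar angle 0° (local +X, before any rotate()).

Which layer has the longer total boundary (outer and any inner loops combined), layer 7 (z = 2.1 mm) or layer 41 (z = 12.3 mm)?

layer 41 (z = 12.3 mm)

Layer 7 (z = 2.1): the cube is present — its section is the full 24×25 rectangle (perimeter 98.00 mm); the cone at (0, -2.5) is absent (z outside [9.5, 17]); Combining (union): only the 24×25 cube is present, so the union is just that shape — boundary = 98.00 mm. So its perimeter = 98.00 mm. Layer 41 (z = 12.3): the 24×25 cube contributes its full rectangle (perimeter 98.00 mm); the cone at (0, -2.5) (r1=8.5→r2=0.5) has section circumradius 5.513 here — a regular 6-gon (perimeter = 2·6·5.513·sin(180°/6) = 33.08 mm); Combining (union): the regions partially overlap (shared area 7.76 mm²), so the edge portions inside another operand are dropped and the merged outline is re-measured after clipping — boundary = 119.35 mm. So its perimeter = 119.35 mm. Layer 41 is larger (119.35 vs 98.00 mm).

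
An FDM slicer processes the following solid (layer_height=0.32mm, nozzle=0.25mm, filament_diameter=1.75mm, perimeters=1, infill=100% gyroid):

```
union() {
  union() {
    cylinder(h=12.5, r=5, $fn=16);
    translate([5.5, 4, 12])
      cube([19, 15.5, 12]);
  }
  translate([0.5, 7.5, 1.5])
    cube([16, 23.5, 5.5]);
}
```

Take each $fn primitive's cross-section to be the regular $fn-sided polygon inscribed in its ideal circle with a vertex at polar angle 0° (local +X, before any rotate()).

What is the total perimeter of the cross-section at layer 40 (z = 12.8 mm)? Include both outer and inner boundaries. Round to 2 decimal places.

69.00 mm

At z = 12.8 mm: the cylinder is not intersected at this z (z outside [0, 12.5]); the cube at (5.5, 4) (footprint 19×15.5) is included at this height (perimeter 69.00 mm); Taking the union: only the 19×15.5 cube at (5.5, 4) is present, so the union is just that shape — boundary = 69.00 mm; the cube at (0.5, 7.5) does not reach this height (z outside [1.5, 7]); Merging all regions: only the result so far is present, so the union is just that shape — boundary = 69.00 mm. Overall, the cross-section is a single solid region. Total boundary length (outer) = 69.00 mm.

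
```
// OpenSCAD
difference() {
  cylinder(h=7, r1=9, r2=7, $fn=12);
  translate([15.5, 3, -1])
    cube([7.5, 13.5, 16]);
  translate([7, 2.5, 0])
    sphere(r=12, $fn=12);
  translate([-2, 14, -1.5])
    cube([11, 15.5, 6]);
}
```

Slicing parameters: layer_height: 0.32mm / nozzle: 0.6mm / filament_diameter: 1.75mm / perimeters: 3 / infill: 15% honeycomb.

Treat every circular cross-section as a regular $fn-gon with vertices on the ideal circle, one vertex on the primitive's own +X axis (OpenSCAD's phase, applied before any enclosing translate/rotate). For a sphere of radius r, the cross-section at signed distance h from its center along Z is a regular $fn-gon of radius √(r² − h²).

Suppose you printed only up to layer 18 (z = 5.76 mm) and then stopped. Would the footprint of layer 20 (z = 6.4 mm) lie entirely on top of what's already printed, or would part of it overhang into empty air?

part overhangs

Compare the two slices. At z = 5.76: the cone: at t=0.823 of its height the radius interpolates to r₁+(r₂−r₁)t = 7.354, giving a regular 12-gon of that circumradius (area = (12/2)·7.354²·sin(360°/12) = 162.26 mm²); the cube at (15.5, 3) is present — its section is the full 7.5×13.5 rectangle (area 101.25 mm²); the r=12 sphere at (7, 2.5) contributes a regular 12-gon of circumradius √(12²−5.76²) = 10.527 (area = (12/2)·10.527²·sin(360°/12) = 332.47 mm²); the cube at (-2, 14) does not reach this height (z outside [-1.5, 4.5]); After the difference (first − rest): starting from the cone (162.26 mm²), the 7.5×13.5 cube at (15.5, 3) misses the remaining region (no effect); the r=12 sphere at (7, 2.5) partially overlaps it — only the 109.02 mm² overlap (of its 332.47 mm²) is removed, clipping the outline — area = 53.24 mm². At z = 6.4: the cone contributes a regular 12-gon of circumradius 7.171 (interpolated between r1=9 and r2=7 at t=0.914) (area = (12/2)·7.171²·sin(360°/12) = 154.29 mm²); the cube at (15.5, 3) is present — its section is the full 7.5×13.5 rectangle (area 101.25 mm²); the r=12 sphere at (7, 2.5) slices to a regular 12-gon of circumradius 10.151 (√(r²−h²) with h=6.4 from center) (area = (12/2)·10.151²·sin(360°/12) = 309.12 mm²); the cube at (-2, 14) is not intersected at this z (z outside [-1.5, 4.5]); Taking the first minus the rest: starting from the cone (154.29 mm²), the 7.5×13.5 cube at (15.5, 3) misses the remaining region (no effect); the r=12 sphere at (7, 2.5) partially overlaps it — only the 99.39 mm² overlap (of its 309.12 mm²) is removed, clipping the outline — area = 54.90 mm². Checking containment: at z = 6.4 the cross-section extends beyond the z = 5.76 cross-section by about 5.58 mm².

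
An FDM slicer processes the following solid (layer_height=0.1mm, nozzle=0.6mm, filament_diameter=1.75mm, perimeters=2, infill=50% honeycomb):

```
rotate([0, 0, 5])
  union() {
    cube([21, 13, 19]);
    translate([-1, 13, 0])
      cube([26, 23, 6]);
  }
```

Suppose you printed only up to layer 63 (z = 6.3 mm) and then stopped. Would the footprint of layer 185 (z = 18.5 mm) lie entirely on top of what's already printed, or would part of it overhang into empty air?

entirely on top

Compare the two slices. At z = 6.3: the cube is present — its section is the full 21×13 rectangle (area 273.00 mm²); the cube at (-1, 13) is absent (z outside [0, 6]); Merging all regions: only the 21×13 cube is present, so the union is just that shape — area = 273.00 mm²; (rotated 5° about Z; rotation is an isometry so areas/perimeters/island counts are preserved). At z = 18.5: the cube (footprint 21×13) is included at this height (area 273.00 mm²); the cube at (-1, 13) is absent (z outside [0, 6]); Combining (union): only the 21×13 cube is present, so the union is just that shape — area = 273.00 mm²; (whole slice rotated 5° about Z — lengths, areas and connectivity unchanged). Checking containment: the cross-section at z = 18.5 is a subset of the cross-section at z = 6.3.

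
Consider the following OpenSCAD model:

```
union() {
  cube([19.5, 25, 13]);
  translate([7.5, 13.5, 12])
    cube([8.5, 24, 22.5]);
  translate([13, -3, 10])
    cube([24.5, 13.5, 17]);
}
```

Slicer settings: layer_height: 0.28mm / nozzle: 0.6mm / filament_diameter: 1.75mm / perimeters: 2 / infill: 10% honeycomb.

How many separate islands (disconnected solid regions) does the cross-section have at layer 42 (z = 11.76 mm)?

At z = 11.76 mm: the cube (footprint 19.5×25) is included at this height; the cube at (7.5, 13.5) is absent (z outside [12, 34.5]); the cube at (13, -3) (footprint 24.5×13.5) is included at this height; Merging all regions: the regions partially overlap (shared area 68.25 mm²), so overlapping operands fuse into one piece — 1 connected region. Overall, the cross-section is a single solid region. Island count = 1.

1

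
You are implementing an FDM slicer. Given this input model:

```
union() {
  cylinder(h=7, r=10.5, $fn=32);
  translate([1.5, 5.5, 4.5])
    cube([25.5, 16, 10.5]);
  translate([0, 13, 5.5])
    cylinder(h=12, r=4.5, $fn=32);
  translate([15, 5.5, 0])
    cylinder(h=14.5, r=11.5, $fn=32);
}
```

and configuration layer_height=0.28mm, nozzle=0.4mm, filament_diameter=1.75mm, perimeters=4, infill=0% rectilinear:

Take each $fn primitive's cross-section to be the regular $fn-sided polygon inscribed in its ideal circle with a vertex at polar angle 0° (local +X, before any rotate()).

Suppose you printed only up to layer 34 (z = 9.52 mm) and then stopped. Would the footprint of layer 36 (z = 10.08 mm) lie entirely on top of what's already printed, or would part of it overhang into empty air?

entirely on top

Compare the two slices. At z = 9.52: the cylinder is absent (z outside [0, 7]); the 25.5×16 cube at (1.5, 5.5) contributes its full rectangle (area 408.00 mm²); the r=4.5 cylinder at (0, 13) gives a regular 32-gon of circumradius 4.5 (constant along its height) (area = (32/2)·4.500²·sin(360°/32) = 63.21 mm²); the cylinder at (15, 5.5): section is a regular 32-gon, circumradius r=11.5 (area = (32/2)·11.500²·sin(360°/32) = 412.81 mm²); Taking the union: the regions partially overlap — summed areas 884.02 mm² minus the doubly-counted overlap 224.81 mm² gives 659.21 mm² — area = 659.21 mm². At z = 10.08: the cylinder is not intersected at this z (z outside [0, 7]); the 25.5×16 cube at (1.5, 5.5) contributes its full rectangle (area 408.00 mm²); the cylinder at (0, 13): section is a regular 32-gon, circumradius r=4.5 (area = (32/2)·4.500²·sin(360°/32) = 63.21 mm²); the r=11.5 cylinder at (15, 5.5) gives a regular 32-gon of circumradius 11.5 (constant along its height) (area = (32/2)·11.500²·sin(360°/32) = 412.81 mm²); Taking the union: the regions partially overlap — summed areas 884.02 mm² minus the doubly-counted overlap 224.81 mm² gives 659.21 mm² — area = 659.21 mm². Checking containment: the cross-section at z = 10.08 is a subset of the cross-section at z = 9.52.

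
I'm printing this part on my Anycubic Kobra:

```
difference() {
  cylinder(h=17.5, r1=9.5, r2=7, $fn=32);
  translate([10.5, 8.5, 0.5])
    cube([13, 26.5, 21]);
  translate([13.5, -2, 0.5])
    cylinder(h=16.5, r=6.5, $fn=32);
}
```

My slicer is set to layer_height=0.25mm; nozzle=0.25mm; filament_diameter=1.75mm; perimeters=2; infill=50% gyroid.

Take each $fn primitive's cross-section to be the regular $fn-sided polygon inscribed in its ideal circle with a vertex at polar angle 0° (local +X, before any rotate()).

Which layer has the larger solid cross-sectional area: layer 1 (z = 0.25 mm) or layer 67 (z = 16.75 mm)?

Layer 1 (z = 0.25): the cone contributes a regular 32-gon of circumradius 9.464 (interpolated between r1=9.5 and r2=7 at t=0.014) (area = (32/2)·9.464²·sin(360°/32) = 279.60 mm²); the cube at (10.5, 8.5) is absent (z outside [0.5, 21.5]); the cylinder at (13.5, -2) does not reach this height (z outside [0.5, 17]); Taking the first minus the rest: none of the subtracted shapes is present at this height, so the cone is unchanged — area = 279.60 mm². So its area = 279.60 mm². Layer 67 (z = 16.75): the cone contributes a regular 32-gon of circumradius 7.107 (interpolated between r1=9.5 and r2=7 at t=0.957) (area = (32/2)·7.107²·sin(360°/32) = 157.67 mm²); the cube at (10.5, 8.5) (footprint 13×26.5) is included at this height (area 344.50 mm²); the cylinder at (13.5, -2): section is a regular 32-gon, circumradius r=6.5 (area = (32/2)·6.500²·sin(360°/32) = 131.88 mm²); Taking the first minus the rest: starting from the cone (157.67 mm²), the 13×26.5 cube at (10.5, 8.5) misses the remaining region (no effect); the r=6.5 cylinder at (13.5, -2) misses the remaining region (no effect) — area = 157.67 mm². So its area = 157.67 mm². Layer 1 is larger (279.60 vs 157.67 mm²).

layer 1 (z = 0.25 mm)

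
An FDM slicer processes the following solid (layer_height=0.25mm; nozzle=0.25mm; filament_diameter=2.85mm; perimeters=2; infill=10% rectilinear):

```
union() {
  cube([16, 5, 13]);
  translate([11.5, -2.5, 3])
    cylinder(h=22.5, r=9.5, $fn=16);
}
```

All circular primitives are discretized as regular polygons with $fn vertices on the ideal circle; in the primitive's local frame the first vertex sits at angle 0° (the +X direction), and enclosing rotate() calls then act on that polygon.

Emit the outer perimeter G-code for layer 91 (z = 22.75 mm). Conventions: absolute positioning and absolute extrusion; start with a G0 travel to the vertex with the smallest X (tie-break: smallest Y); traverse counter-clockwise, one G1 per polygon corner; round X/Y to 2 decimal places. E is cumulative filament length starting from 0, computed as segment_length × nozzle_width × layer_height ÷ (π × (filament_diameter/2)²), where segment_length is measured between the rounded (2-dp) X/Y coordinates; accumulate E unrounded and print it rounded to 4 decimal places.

At z = 22.75 mm: the cube does not reach this height (z outside [0, 13]); the r=9.5 cylinder at (11.5, -2.5) contributes a regular 16-gon of circumradius 9.5; Taking the union: only the r=9.5 cylinder at (11.5, -2.5) is present, so the union is just that shape — 1 connected region. The outline is a single polygon with 16 vertices. Extrusion per mm of travel: 0.25 × 0.25 / (π × 1.425²) = 0.009797. Accumulating E over each segment gives final E = 0.5812.

G0 X2.00 Y-2.50 Z22.75
G1 X2.72 Y-6.14 E0.0364
G1 X4.78 Y-9.22 E0.0727
G1 X7.86 Y-11.28 E0.1090
G1 X11.50 Y-12.00 E0.1453
G1 X15.14 Y-11.28 E0.1817
G1 X18.22 Y-9.22 E0.2180
G1 X20.28 Y-6.14 E0.2543
G1 X21.00 Y-2.50 E0.2906
G1 X20.28 Y1.14 E0.3270
G1 X18.22 Y4.22 E0.3633
G1 X15.14 Y6.28 E0.3996
G1 X11.50 Y7.00 E0.4359
G1 X7.86 Y6.28 E0.4723
G1 X4.78 Y4.22 E0.5086
G1 X2.72 Y1.14 E0.5449
G1 X2.00 Y-2.50 E0.5812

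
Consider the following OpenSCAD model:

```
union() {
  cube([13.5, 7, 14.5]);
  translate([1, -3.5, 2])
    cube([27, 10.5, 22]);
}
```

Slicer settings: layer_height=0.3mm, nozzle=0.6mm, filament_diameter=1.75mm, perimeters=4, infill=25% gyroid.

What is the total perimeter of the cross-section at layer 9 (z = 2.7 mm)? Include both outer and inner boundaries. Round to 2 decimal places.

77.00 mm

At z = 2.7 mm: the cube is present — its section is the full 13.5×7 rectangle (perimeter 41.00 mm); the 27×10.5 cube at (1, -3.5) contributes its full rectangle (perimeter 75.00 mm); Merging all regions: the regions partially overlap (shared area 87.50 mm²), so the edge portions inside another operand are dropped and the merged outline is re-measured after clipping — boundary = 77.00 mm. Overall, the cross-section is a single solid region. Total boundary length (outer) = 77.00 mm.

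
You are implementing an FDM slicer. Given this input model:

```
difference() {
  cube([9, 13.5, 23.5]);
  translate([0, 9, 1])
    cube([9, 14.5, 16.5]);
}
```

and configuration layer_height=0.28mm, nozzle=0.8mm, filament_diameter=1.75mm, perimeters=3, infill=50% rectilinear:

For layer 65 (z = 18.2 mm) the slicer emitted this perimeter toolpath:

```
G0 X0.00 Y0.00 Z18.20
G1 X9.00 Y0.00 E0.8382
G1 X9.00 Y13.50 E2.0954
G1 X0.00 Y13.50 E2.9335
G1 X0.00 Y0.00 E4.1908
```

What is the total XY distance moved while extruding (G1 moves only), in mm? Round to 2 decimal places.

45.00 mm

Sum the Euclidean lengths of each G1 segment: total = 45.00 mm.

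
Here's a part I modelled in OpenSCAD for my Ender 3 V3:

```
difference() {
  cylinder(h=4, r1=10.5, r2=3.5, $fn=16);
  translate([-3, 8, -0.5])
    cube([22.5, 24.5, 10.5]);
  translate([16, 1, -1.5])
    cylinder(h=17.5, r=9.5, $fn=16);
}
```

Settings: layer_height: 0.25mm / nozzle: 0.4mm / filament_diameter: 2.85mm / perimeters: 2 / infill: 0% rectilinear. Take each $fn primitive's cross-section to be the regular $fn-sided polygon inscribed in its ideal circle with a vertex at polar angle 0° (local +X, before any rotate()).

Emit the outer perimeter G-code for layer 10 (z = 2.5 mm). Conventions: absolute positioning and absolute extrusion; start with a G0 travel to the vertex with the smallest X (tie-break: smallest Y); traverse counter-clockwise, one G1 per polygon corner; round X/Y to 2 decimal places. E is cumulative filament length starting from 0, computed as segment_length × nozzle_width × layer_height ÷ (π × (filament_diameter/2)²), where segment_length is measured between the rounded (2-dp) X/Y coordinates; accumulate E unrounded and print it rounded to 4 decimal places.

At z = 2.5 mm: the cone (r1=10.5→r2=3.5) has section circumradius 6.125 here — a regular 16-gon; the 22.5×24.5 cube at (-3, 8) contributes its full rectangle; the cylinder at (16, 1): section is a regular 16-gon, circumradius r=9.5; Taking the first minus the rest: starting from the cone, the 22.5×24.5 cube at (-3, 8) misses the remaining region (no effect); the r=9.5 cylinder at (16, 1) misses the remaining region (no effect) — 1 connected region. The outline is a single polygon with 16 vertices. Extrusion per mm of travel: 0.4 × 0.25 / (π × 1.425²) = 0.015675. Accumulating E over each segment gives final E = 0.5992.

G0 X-6.12 Y0.00 Z2.50
G1 X-5.66 Y-2.34 E0.0374
G1 X-4.33 Y-4.33 E0.0749
G1 X-2.34 Y-5.66 E0.1124
G1 X0.00 Y-6.12 E0.1498
G1 X2.34 Y-5.66 E0.1872
G1 X4.33 Y-4.33 E0.2247
G1 X5.66 Y-2.34 E0.2622
G1 X6.12 Y0.00 E0.2996
G1 X5.66 Y2.34 E0.3370
G1 X4.33 Y4.33 E0.3745
G1 X2.34 Y5.66 E0.4120
G1 X0.00 Y6.12 E0.4494
G1 X-2.34 Y5.66 E0.4868
G1 X-4.33 Y4.33 E0.5243
G1 X-5.66 Y2.34 E0.5618
G1 X-6.12 Y0.00 E0.5992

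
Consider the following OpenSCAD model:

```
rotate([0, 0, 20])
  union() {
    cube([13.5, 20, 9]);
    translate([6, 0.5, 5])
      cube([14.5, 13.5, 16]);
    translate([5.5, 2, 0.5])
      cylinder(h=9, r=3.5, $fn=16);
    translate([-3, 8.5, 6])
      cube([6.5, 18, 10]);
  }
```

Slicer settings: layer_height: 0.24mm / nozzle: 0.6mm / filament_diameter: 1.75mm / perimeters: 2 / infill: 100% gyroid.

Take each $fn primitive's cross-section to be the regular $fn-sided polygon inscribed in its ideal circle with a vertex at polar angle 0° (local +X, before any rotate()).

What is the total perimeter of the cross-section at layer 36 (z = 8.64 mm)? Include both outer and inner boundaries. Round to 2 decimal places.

101.02 mm

At z = 8.64 mm: the 13.5×20 cube contributes its full rectangle (perimeter 67.00 mm); the 14.5×13.5 cube at (6, 0.5) contributes its full rectangle (perimeter 56.00 mm); the cylinder at (5.5, 2): section is a regular 16-gon, circumradius r=3.5 (perimeter = 2·16·3.500·sin(180°/16) = 21.85 mm); the 6.5×18 cube at (-3, 8.5) contributes its full rectangle (perimeter 49.00 mm); Merging all regions: the regions partially overlap (shared area 173.25 mm²), so the edge portions inside another operand are dropped and the merged outline is re-measured after clipping — boundary = 101.02 mm; (whole slice rotated 20° about Z — lengths, areas and connectivity unchanged). Overall, the cross-section is a single solid region. Total boundary length (outer) = 101.02 mm.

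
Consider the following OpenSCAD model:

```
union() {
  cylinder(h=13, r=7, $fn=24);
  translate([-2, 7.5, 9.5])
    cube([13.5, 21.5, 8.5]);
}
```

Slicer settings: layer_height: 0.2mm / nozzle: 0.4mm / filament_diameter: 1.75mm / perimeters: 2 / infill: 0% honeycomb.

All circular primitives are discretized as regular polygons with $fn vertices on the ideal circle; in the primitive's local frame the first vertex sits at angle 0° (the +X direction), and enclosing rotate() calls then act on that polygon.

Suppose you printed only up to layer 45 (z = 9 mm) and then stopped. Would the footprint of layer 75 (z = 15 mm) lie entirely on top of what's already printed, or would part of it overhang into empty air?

Compare the two slices. At z = 9: the cylinder: section is a regular 24-gon, circumradius r=7 (area = (24/2)·7.000²·sin(360°/24) = 152.19 mm²); the cube at (-2, 7.5) is absent (z outside [9.5, 18]); Taking the union: only the r=7 cylinder is present, so the union is just that shape — area = 152.19 mm². At z = 15: the cylinder does not reach this height (z outside [0, 13]); the cube at (-2, 7.5) is present — its section is the full 13.5×21.5 rectangle (area 290.25 mm²); Taking the union: only the 13.5×21.5 cube at (-2, 7.5) is present, so the union is just that shape — area = 290.25 mm². Checking containment: at z = 15 the cross-section extends beyond the z = 9 cross-section by about 290.25 mm².

part overhangs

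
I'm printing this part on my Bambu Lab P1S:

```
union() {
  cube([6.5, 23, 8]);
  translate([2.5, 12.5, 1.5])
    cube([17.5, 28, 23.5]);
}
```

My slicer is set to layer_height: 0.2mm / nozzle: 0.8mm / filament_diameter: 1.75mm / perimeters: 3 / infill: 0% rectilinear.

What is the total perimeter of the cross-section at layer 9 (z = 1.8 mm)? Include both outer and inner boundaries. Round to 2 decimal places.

At z = 1.8 mm: the cube is present — its section is the full 6.5×23 rectangle (perimeter 59.00 mm); the cube at (2.5, 12.5) is present — its section is the full 17.5×28 rectangle (perimeter 91.00 mm); Merging all regions: the regions partially overlap (shared area 42.00 mm²), so the edge portions inside another operand are dropped and the merged outline is re-measured after clipping — boundary = 121.00 mm. Overall, the cross-section is a single solid region. Total boundary length (outer) = 121.00 mm.

121.00 mm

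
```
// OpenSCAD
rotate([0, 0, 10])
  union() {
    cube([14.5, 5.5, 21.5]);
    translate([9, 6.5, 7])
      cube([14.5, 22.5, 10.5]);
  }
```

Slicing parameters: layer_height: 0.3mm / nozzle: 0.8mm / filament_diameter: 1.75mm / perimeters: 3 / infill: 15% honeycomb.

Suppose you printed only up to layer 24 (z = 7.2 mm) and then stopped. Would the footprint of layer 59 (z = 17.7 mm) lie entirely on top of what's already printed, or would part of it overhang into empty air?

entirely on top

Compare the two slices. At z = 7.2: the cube is present — its section is the full 14.5×5.5 rectangle (area 79.75 mm²); the cube at (9, 6.5) is present — its section is the full 14.5×22.5 rectangle (area 326.25 mm²); Combining (union): the 2 present regions are separate (no shared area or edge), so areas and boundary lengths simply add and each stays a separate island — area = 406.00 mm²; (whole slice rotated 10° about Z — lengths, areas and connectivity unchanged). At z = 17.7: the cube (footprint 14.5×5.5) is included at this height (area 79.75 mm²); the cube at (9, 6.5) is absent (z outside [7, 17.5]); Taking the union: only the 14.5×5.5 cube is present, so the union is just that shape — area = 79.75 mm²; (rotated 10° about Z; rotation is an isometry so areas/perimeters/island counts are preserved). Checking containment: the cross-section at z = 17.7 is a subset of the cross-section at z = 7.2.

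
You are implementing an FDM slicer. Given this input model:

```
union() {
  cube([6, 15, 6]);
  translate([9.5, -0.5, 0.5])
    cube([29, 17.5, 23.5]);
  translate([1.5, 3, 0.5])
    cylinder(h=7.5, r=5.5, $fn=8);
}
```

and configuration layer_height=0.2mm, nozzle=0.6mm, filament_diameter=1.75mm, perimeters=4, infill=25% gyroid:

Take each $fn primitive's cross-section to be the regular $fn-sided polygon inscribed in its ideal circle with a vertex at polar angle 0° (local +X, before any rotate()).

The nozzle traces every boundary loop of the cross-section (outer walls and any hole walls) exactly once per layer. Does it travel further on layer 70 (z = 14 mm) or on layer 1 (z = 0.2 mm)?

layer 70 (z = 14 mm)

Layer 70 (z = 14): the cube is absent (z outside [0, 6]); the cube at (9.5, -0.5) (footprint 29×17.5) is included at this height (perimeter 93.00 mm); the cylinder at (1.5, 3) is absent (z outside [0.5, 8]); Combining (union): only the 29×17.5 cube at (9.5, -0.5) is present, so the union is just that shape — boundary = 93.00 mm. So its perimeter = 93.00 mm. Layer 1 (z = 0.2): the 6×15 cube contributes its full rectangle (perimeter 42.00 mm); the cube at (9.5, -0.5) is not intersected at this z (z outside [0.5, 24]); the cylinder at (1.5, 3) is not intersected at this z (z outside [0.5, 8]); Merging all regions: only the 6×15 cube is present, so the union is just that shape — boundary = 42.00 mm. So its perimeter = 42.00 mm. Layer 70 is larger (93.00 vs 42.00 mm).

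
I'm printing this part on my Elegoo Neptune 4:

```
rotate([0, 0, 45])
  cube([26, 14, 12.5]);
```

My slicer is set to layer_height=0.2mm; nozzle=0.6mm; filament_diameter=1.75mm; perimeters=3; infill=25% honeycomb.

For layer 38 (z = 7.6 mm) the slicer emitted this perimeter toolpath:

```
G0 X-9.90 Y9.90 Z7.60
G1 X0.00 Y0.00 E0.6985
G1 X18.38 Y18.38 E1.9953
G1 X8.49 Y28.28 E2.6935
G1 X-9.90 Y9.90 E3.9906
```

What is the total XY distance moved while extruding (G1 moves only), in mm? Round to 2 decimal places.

Sum the Euclidean lengths of each G1 segment: total = 79.99 mm.

79.99 mm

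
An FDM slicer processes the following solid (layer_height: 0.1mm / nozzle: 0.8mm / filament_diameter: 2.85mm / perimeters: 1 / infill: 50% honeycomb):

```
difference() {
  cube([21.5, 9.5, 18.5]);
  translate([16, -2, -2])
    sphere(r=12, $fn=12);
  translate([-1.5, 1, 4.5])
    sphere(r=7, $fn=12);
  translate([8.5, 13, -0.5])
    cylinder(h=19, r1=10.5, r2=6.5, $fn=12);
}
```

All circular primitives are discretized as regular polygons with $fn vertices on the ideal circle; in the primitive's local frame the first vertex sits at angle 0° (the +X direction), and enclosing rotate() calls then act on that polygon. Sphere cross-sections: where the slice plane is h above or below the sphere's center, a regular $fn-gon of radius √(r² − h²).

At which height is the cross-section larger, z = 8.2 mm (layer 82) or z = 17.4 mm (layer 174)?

layer 174 (z = 17.4 mm)

Layer 82 (z = 8.2): the cube (footprint 21.5×9.5) is included at this height (area 204.25 mm²); the sphere at (16, -2): section is a regular 12-gon, circumradius = √(r²−h²) = √(12²−10.2²) = 6.321 (area = (12/2)·6.321²·sin(360°/12) = 119.88 mm²); the r=7 sphere at (-1.5, 1) slices to a regular 12-gon of circumradius 5.942 (√(r²−h²) with h=3.7 from center) (area = (12/2)·5.942²·sin(360°/12) = 105.93 mm²); the cone at (8.5, 13) contributes a regular 12-gon of circumradius 8.668 (interpolated between r1=10.5 and r2=6.5 at t=0.458) (area = (12/2)·8.668²·sin(360°/12) = 225.42 mm²); Taking the first minus the rest: starting from the 21.5×9.5 cube (204.25 mm²), the r=12 sphere at (16, -2) partially overlaps it — only the 35.57 mm² overlap (of its 119.88 mm²) is removed, clipping the outline; the r=7 sphere at (-1.5, 1) partially overlaps it — only the 22.18 mm² overlap (of its 105.93 mm²) is removed, clipping the outline; the cone at (8.5, 13) partially overlaps it — only the 55.32 mm² overlap (of its 225.42 mm²) is removed, clipping the outline — area = 91.18 mm². So its area = 91.18 mm². Layer 174 (z = 17.4): the cube (footprint 21.5×9.5) is included at this height (area 204.25 mm²); the sphere at (16, -2) is absent (|z−center|=19.400 > r=12); the sphere at (-1.5, 1) is absent (|z−center|=12.900 > r=7); the cone at (8.5, 13): at t=0.942 of its height the radius interpolates to r₁+(r₂−r₁)t = 6.732, giving a regular 12-gon of that circumradius (area = (12/2)·6.732²·sin(360°/12) = 135.94 mm²); Taking the first minus the rest: starting from the 21.5×9.5 cube (204.25 mm²), the cone at (8.5, 13) partially overlaps it — only the 24.15 mm² overlap (of its 135.94 mm²) is removed, clipping the outline — area = 180.10 mm². So its area = 180.10 mm². Layer 174 is larger (180.10 vs 91.18 mm²).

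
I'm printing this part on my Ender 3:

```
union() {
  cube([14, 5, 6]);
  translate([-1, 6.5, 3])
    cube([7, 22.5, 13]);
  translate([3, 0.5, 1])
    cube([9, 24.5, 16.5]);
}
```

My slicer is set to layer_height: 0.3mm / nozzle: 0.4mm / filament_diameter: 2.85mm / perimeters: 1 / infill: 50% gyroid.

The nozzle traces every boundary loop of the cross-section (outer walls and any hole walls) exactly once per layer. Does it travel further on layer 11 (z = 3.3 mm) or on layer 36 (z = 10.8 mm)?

layer 11 (z = 3.3 mm)

Layer 11 (z = 3.3): the cube is present — its section is the full 14×5 rectangle (perimeter 38.00 mm); the 7×22.5 cube at (-1, 6.5) contributes its full rectangle (perimeter 59.00 mm); the 9×24.5 cube at (3, 0.5) contributes its full rectangle (perimeter 67.00 mm); Taking the union: the regions partially overlap (shared area 96.00 mm²), so the edge portions inside another operand are dropped and the merged outline is re-measured after clipping — boundary = 94.00 mm. So its perimeter = 94.00 mm. Layer 36 (z = 10.8): the cube is absent (z outside [0, 6]); the cube at (-1, 6.5) (footprint 7×22.5) is included at this height (perimeter 59.00 mm); the cube at (3, 0.5) is present — its section is the full 9×24.5 rectangle (perimeter 67.00 mm); Taking the union: the regions partially overlap (shared area 55.50 mm²), so the edge portions inside another operand are dropped and the merged outline is re-measured after clipping — boundary = 83.00 mm. So its perimeter = 83.00 mm. Layer 11 is larger (94.00 vs 83.00 mm).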